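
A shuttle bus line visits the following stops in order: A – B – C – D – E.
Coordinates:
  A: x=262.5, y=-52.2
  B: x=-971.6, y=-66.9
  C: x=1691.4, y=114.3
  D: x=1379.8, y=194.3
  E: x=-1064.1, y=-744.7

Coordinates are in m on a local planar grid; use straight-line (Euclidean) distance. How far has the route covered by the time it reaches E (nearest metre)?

6843 m

Leg distances:
A→B: 1234.2 m  (cumulative 1234.2 m)
B→C: 2669.2 m  (cumulative 3903.3 m)
C→D: 321.7 m  (cumulative 4225.1 m)
D→E: 2618.1 m  (cumulative 6843.1 m)
Cumulative distance at E ≈ 6843 m.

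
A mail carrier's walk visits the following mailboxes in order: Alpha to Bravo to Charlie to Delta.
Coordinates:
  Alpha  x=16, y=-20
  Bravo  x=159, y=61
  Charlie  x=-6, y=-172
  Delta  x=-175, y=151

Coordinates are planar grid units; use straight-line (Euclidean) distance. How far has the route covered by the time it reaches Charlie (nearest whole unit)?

450

Leg distances:
Alpha→Bravo: 164.3  (cumulative 164.3)
Bravo→Charlie: 285.5  (cumulative 449.9)
Cumulative distance at Charlie ≈ 450.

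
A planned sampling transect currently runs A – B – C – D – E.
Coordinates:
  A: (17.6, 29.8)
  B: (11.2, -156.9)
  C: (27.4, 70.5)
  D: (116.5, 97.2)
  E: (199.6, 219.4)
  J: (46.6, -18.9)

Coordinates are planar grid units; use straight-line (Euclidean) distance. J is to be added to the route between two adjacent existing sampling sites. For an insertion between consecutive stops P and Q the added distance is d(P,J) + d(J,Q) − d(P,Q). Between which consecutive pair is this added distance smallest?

between B and C

Added distance for inserting J between each consecutive pair:
A–B: 12.3
B–C: 5.9
C–D: 133.9
D–E: 270.9
Smallest added distance is 5.9, inserting between B and C.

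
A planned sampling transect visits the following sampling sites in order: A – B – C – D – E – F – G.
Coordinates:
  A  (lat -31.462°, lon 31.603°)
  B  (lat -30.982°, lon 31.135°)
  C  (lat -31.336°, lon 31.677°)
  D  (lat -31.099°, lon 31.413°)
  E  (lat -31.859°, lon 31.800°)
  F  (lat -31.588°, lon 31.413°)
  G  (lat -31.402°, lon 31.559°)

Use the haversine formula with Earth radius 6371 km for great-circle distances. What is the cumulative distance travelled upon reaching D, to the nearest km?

171 km

Leg distances:
A→B: 69.5 km  (cumulative 69.5 km)
B→C: 64.9 km  (cumulative 134.4 km)
C→D: 36.4 km  (cumulative 170.8 km)
Cumulative distance at D ≈ 171 km.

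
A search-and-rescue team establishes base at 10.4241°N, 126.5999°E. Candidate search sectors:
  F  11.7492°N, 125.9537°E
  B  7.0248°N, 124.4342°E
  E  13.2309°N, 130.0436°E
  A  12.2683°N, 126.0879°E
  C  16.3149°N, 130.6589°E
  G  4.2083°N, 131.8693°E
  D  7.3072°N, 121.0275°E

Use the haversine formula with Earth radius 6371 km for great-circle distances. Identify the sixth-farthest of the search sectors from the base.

A

Distance to each, sorted:
G: 902.8 km
C: 788.5 km
D: 703.4 km
E: 487.7 km
B: 446.7 km
A: 212.5 km
F: 163.3 km
The sixth-farthest is A at 212.5 km.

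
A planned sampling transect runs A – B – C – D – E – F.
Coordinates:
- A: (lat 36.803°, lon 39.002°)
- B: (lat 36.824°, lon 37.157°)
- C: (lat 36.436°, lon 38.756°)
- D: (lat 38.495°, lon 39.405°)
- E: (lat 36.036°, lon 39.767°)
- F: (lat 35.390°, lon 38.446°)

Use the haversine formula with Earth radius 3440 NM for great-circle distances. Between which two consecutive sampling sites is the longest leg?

D–E

Leg distances:
A→B: 88.7 NM
B→C: 80.5 NM
C→D: 127.4 NM
D→E: 148.6 NM
E→F: 75.2 NM
The longest leg is D–E at 148.6 NM.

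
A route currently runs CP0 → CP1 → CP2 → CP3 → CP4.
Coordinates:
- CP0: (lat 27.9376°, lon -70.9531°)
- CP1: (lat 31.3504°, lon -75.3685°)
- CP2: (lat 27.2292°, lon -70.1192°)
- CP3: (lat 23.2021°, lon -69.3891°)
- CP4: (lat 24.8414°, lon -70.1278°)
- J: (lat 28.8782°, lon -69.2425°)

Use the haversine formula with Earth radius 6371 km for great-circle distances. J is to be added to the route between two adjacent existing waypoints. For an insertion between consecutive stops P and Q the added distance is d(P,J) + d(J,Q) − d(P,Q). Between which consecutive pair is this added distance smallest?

between CP1 and CP2

Added distance for inserting J between each consecutive pair:
CP0–CP1: 276.4 km
CP1–CP2: 167.8 km
CP2–CP3: 380.1 km
CP3–CP4: 891.6 km
Smallest added distance is 167.8 km, inserting between CP1 and CP2.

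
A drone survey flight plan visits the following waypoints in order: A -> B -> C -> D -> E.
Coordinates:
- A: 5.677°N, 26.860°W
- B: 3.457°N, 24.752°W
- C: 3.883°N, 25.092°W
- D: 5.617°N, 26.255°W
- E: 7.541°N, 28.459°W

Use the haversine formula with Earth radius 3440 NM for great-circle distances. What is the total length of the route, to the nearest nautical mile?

Leg distances:
A→B: 183.5 NM  (cumulative 183.5 NM)
B→C: 32.7 NM  (cumulative 216.2 NM)
C→D: 125.2 NM  (cumulative 341.4 NM)
D→E: 175.0 NM  (cumulative 516.4 NM)
Total route length ≈ 516 NM.

516 NM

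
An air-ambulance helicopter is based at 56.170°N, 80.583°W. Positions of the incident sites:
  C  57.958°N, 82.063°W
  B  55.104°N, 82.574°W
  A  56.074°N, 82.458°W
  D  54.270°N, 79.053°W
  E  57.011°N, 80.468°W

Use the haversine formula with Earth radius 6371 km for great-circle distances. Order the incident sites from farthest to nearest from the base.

Distance from the base at 56.170°N, 80.583°W to each:
D 54.270°N, 79.053°W: 232.5 km
C 57.958°N, 82.063°W: 218.0 km
B 55.104°N, 82.574°W: 172.2 km
A 56.074°N, 82.458°W: 116.7 km
E 57.011°N, 80.468°W: 93.8 km

D, C, B, A, E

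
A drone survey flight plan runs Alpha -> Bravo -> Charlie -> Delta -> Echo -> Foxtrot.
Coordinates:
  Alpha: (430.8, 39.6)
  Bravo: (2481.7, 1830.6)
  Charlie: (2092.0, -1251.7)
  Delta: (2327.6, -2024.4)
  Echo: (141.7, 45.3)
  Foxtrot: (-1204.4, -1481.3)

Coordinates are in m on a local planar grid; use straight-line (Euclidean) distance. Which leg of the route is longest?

Leg distances:
Alpha→Bravo: 2722.8 m
Bravo→Charlie: 3106.8 m
Charlie→Delta: 807.8 m
Delta→Echo: 3010.3 m
Echo→Foxtrot: 2035.3 m
The longest leg is Bravo–Charlie at 3106.8 m.

Bravo–Charlie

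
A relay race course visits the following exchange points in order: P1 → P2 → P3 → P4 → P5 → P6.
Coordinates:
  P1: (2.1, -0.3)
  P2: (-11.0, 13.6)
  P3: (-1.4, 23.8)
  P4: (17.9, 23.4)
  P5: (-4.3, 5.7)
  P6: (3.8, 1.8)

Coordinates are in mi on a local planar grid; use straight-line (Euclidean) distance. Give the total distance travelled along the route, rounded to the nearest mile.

90 mi

Leg distances:
P1→P2: 19.1 mi  (cumulative 19.1 mi)
P2→P3: 14.0 mi  (cumulative 33.1 mi)
P3→P4: 19.3 mi  (cumulative 52.4 mi)
P4→P5: 28.4 mi  (cumulative 80.8 mi)
P5→P6: 9.0 mi  (cumulative 89.8 mi)
Total route length ≈ 90 mi.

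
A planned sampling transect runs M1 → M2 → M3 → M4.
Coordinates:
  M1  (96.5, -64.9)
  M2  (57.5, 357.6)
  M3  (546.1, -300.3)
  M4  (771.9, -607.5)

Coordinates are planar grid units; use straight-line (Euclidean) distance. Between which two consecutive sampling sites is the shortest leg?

Leg distances:
M1→M2: 424.3
M2→M3: 819.5
M3→M4: 381.3
The shortest leg is M3–M4 at 381.3.

M3–M4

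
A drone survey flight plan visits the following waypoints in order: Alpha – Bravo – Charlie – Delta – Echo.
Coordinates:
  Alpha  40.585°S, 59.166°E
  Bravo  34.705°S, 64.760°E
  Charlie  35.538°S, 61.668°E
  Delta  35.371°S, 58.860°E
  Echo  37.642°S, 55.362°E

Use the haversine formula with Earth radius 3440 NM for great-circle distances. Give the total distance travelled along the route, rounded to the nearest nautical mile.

Leg distances:
Alpha→Bravo: 441.8 NM  (cumulative 441.8 NM)
Bravo→Charlie: 159.9 NM  (cumulative 601.6 NM)
Charlie→Delta: 137.7 NM  (cumulative 739.3 NM)
Delta→Echo: 217.0 NM  (cumulative 956.3 NM)
Total route length ≈ 956 NM.

956 NM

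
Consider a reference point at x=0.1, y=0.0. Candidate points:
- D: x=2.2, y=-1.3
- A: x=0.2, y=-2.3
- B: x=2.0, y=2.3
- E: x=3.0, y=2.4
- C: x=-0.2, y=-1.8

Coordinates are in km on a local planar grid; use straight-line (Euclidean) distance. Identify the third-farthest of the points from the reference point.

Distances from the reference point (x=0.1, y=0.0):
E: 3.8 km
B: 3.0 km
D: 2.5 km
A: 2.3 km
C: 1.8 km
The third-farthest is D at 2.5 km.

D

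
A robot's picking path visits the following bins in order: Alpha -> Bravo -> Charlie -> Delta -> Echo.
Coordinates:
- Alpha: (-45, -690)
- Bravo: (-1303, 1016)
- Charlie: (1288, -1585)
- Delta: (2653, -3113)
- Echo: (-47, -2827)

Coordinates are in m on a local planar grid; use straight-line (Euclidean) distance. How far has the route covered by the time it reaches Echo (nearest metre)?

10555 m

Leg distances:
Alpha→Bravo: 2119.7 m  (cumulative 2119.7 m)
Bravo→Charlie: 3671.3 m  (cumulative 5791.0 m)
Charlie→Delta: 2048.9 m  (cumulative 7839.9 m)
Delta→Echo: 2715.1 m  (cumulative 10555.0 m)
Cumulative distance at Echo ≈ 10555 m.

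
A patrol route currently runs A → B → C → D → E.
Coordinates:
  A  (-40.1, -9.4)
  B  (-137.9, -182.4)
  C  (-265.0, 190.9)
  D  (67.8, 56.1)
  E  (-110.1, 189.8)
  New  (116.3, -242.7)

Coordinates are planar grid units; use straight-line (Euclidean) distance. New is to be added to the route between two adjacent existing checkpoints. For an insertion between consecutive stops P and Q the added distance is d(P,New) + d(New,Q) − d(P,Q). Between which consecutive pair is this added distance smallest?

between A and B

Added distance for inserting New between each consecutive pair:
A–B: 343.4
B–C: 444.3
C–D: 521.1
D–E: 568.3
Smallest added distance is 343.4, inserting between A and B.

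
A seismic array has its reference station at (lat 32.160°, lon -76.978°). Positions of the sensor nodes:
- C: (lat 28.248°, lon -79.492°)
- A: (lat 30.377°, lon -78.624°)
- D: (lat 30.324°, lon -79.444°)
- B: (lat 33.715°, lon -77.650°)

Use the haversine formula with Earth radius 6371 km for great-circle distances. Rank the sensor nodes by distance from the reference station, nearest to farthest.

B, A, D, C

Computing each great-circle distance from (lat 32.160°, lon -76.978°):
B (lat 33.715°, lon -77.650°): 183.9 km
A (lat 30.377°, lon -78.624°): 252.5 km
D (lat 30.324°, lon -79.444°): 310.9 km
C (lat 28.248°, lon -79.492°): 497.5 km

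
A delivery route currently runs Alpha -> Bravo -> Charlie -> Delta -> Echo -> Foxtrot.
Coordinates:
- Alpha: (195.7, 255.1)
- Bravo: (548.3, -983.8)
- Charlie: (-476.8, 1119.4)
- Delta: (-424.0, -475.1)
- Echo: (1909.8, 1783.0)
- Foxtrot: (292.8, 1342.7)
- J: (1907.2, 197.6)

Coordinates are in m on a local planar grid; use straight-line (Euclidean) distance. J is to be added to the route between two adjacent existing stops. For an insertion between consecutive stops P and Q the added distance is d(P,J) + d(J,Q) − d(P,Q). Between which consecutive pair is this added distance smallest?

between Delta and Echo

Added distance for inserting J between each consecutive pair:
Alpha–Bravo: 2225.0 m
Bravo–Charlie: 2016.9 m
Charlie–Delta: 3387.0 m
Delta–Echo: 764.3 m
Echo–Foxtrot: 1888.8 m
Smallest added distance is 764.3 m, inserting between Delta and Echo.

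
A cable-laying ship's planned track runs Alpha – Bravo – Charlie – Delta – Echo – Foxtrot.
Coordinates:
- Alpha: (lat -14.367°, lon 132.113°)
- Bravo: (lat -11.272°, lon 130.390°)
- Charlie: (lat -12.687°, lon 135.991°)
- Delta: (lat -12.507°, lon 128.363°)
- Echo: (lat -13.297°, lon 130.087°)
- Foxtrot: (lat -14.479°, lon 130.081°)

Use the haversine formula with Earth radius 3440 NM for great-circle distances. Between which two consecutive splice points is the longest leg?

Charlie–Delta

Leg distances:
Alpha→Bravo: 211.4 NM
Bravo→Charlie: 339.7 NM
Charlie→Delta: 447.1 NM
Delta→Echo: 111.5 NM
Echo→Foxtrot: 71.0 NM
The longest leg is Charlie–Delta at 447.1 NM.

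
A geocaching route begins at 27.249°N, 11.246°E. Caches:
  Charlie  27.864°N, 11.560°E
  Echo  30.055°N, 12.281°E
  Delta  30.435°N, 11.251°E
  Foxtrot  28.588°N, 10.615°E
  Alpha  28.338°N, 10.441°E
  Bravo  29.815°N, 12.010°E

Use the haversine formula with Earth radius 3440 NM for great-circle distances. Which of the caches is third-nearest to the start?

Foxtrot

Distance to each, sorted:
Charlie: 40.5 NM
Alpha: 78.1 NM
Foxtrot: 87.1 NM
Bravo: 159.2 NM
Echo: 177.1 NM
Delta: 191.3 NM
The third-nearest is Foxtrot at 87.1 NM.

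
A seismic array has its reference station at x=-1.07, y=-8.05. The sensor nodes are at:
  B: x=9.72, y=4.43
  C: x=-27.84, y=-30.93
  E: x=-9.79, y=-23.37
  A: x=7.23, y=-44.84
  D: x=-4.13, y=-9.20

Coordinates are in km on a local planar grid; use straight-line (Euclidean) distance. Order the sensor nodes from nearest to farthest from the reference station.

D, B, E, C, A

Computing each straight-line distance from x=-1.07, y=-8.05:
D x=-4.13, y=-9.20: 3.3 km
B x=9.72, y=4.43: 16.5 km
E x=-9.79, y=-23.37: 17.6 km
C x=-27.84, y=-30.93: 35.2 km
A x=7.23, y=-44.84: 37.7 km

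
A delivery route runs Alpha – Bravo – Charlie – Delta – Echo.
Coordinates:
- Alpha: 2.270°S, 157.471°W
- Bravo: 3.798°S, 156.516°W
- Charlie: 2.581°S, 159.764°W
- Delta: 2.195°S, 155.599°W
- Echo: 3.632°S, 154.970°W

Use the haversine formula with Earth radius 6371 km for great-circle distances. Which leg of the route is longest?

Leg distances:
Alpha→Bravo: 200.3 km
Bravo→Charlie: 385.2 km
Charlie→Delta: 464.7 km
Delta→Echo: 174.4 km
The longest leg is Charlie–Delta at 464.7 km.

Charlie–Delta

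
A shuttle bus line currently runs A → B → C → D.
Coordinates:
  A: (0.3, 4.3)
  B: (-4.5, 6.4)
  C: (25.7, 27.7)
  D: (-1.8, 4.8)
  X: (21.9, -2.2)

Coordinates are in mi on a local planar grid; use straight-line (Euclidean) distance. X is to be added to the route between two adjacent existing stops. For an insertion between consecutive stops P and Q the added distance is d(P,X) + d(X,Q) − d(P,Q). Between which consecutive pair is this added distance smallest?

Added distance for inserting X between each consecutive pair:
A–B: 45.1 mi
B–C: 21.0 mi
C–D: 19.1 mi
Smallest added distance is 19.1 mi, inserting between C and D.

between C and D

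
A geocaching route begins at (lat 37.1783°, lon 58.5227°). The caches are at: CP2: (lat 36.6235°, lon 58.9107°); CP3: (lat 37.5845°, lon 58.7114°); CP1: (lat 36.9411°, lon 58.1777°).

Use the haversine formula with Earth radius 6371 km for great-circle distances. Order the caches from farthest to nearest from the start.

Distances from the start:
CP2 (lat 36.6235°, lon 58.9107°): 70.7 km
CP3 (lat 37.5845°, lon 58.7114°): 48.1 km
CP1 (lat 36.9411°, lon 58.1777°): 40.4 km

CP2, CP3, CP1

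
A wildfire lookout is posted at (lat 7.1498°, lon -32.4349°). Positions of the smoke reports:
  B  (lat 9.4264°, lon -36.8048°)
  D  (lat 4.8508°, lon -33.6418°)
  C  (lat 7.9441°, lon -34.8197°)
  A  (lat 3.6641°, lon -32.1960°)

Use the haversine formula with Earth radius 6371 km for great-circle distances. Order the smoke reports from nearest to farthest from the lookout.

C, D, A, B

Distance from the lookout at (lat 7.1498°, lon -32.4349°) to each:
C (lat 7.9441°, lon -34.8197°): 277.3 km
D (lat 4.8508°, lon -33.6418°): 288.4 km
A (lat 3.6641°, lon -32.1960°): 388.5 km
B (lat 9.4264°, lon -36.8048°): 543.4 km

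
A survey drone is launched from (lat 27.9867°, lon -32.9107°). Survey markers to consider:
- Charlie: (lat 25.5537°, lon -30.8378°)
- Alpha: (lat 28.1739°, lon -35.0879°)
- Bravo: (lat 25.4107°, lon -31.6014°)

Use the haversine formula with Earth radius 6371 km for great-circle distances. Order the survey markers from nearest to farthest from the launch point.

Alpha, Bravo, Charlie

Distance from the launch point at (lat 27.9867°, lon -32.9107°) to each:
Alpha (lat 28.1739°, lon -35.0879°): 214.6 km
Bravo (lat 25.4107°, lon -31.6014°): 314.6 km
Charlie (lat 25.5537°, lon -30.8378°): 339.9 km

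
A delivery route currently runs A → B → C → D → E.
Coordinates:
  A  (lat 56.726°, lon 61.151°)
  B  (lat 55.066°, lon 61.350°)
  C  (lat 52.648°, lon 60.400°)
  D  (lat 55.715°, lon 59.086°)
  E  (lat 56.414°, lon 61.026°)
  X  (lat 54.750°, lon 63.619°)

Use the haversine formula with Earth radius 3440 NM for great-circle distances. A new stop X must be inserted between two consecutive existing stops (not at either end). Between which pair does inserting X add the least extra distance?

Added distance for inserting X between each consecutive pair:
A–B: 125.7 NM
B–C: 101.9 NM
C–D: 146.1 NM
D–E: 221.3 NM
Smallest added distance is 101.9 NM, inserting between B and C.

between B and C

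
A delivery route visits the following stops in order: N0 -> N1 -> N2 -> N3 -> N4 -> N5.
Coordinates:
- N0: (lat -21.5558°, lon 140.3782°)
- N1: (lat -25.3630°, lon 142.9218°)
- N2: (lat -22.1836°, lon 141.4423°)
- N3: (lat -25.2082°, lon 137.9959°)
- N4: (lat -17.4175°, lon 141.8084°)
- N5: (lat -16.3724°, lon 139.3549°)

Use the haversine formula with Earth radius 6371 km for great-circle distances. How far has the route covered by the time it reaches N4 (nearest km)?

2319 km

Leg distances:
N0→N1: 496.5 km  (cumulative 496.5 km)
N1→N2: 384.2 km  (cumulative 880.7 km)
N2→N3: 486.0 km  (cumulative 1366.7 km)
N3→N4: 951.9 km  (cumulative 2318.6 km)
Cumulative distance at N4 ≈ 2319 km.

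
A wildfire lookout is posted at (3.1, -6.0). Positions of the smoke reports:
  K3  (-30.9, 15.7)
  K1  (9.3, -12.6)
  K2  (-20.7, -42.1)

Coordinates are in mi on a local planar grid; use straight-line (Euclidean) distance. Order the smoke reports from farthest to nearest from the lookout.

Computing each straight-line distance from (3.1, -6.0):
K2 (-20.7, -42.1): 43.2 mi
K3 (-30.9, 15.7): 40.3 mi
K1 (9.3, -12.6): 9.1 mi

K2, K3, K1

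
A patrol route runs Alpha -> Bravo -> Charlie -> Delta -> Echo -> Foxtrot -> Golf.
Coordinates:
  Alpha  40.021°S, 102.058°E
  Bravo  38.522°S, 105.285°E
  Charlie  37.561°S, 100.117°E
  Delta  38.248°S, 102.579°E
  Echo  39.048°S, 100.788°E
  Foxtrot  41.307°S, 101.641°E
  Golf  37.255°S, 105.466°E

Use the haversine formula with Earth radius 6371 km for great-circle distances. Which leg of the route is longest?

Leg distances:
Alpha→Bravo: 323.9 km
Bravo→Charlie: 465.0 km
Charlie→Delta: 229.1 km
Delta→Echo: 179.2 km
Echo→Foxtrot: 261.4 km
Foxtrot→Golf: 557.9 km
The longest leg is Foxtrot–Golf at 557.9 km.

Foxtrot–Golf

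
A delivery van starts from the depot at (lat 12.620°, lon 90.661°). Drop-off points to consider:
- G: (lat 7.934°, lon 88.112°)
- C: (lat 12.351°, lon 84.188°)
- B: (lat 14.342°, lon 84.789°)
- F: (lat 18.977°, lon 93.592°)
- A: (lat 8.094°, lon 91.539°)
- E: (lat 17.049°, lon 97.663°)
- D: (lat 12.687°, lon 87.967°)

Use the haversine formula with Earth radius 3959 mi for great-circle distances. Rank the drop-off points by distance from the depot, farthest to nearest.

E, F, C, B, G, A, D

Distance from the depot at (lat 12.620°, lon 90.661°) to each:
E (lat 17.049°, lon 97.663°): 558.8 mi
F (lat 18.977°, lon 93.592°): 480.5 mi
C (lat 12.351°, lon 84.188°): 437.1 mi
B (lat 14.342°, lon 84.789°): 412.1 mi
G (lat 7.934°, lon 88.112°): 367.2 mi
A (lat 8.094°, lon 91.539°): 318.4 mi
D (lat 12.687°, lon 87.967°): 181.7 mi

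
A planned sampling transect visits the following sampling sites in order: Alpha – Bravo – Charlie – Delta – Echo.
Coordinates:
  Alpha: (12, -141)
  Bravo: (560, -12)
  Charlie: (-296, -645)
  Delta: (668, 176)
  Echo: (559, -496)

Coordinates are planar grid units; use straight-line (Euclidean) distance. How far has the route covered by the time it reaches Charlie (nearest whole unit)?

1628

Leg distances:
Alpha→Bravo: 563.0  (cumulative 563.0)
Bravo→Charlie: 1064.6  (cumulative 1627.6)
Cumulative distance at Charlie ≈ 1628.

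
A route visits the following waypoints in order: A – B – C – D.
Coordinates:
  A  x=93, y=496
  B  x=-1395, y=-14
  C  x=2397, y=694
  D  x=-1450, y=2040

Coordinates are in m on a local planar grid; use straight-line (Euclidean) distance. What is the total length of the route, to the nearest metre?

9506 m

Leg distances:
A→B: 1573.0 m  (cumulative 1573.0 m)
B→C: 3857.5 m  (cumulative 5430.5 m)
C→D: 4075.7 m  (cumulative 9506.2 m)
Total route length ≈ 9506 m.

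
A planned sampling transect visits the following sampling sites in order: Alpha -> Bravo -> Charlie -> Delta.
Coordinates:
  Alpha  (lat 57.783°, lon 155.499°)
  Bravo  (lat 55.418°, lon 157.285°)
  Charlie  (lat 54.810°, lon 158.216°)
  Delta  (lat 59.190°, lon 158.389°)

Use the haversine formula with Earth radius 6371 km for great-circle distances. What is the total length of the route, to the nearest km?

862 km

Leg distances:
Alpha→Bravo: 284.8 km  (cumulative 284.8 km)
Bravo→Charlie: 89.9 km  (cumulative 374.6 km)
Charlie→Delta: 487.1 km  (cumulative 861.8 km)
Total route length ≈ 862 km.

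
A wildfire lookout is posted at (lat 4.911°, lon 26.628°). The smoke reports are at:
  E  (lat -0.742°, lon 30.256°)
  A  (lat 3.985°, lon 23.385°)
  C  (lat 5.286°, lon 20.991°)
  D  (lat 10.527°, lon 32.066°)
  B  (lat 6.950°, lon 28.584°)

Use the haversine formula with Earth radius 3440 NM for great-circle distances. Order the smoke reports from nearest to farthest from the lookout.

B, A, C, E, D

Distances from the lookout:
B (lat 6.950°, lon 28.584°): 169.2 NM
A (lat 3.985°, lon 23.385°): 201.9 NM
C (lat 5.286°, lon 20.991°): 337.9 NM
E (lat -0.742°, lon 30.256°): 403.2 NM
D (lat 10.527°, lon 32.066°): 467.2 NM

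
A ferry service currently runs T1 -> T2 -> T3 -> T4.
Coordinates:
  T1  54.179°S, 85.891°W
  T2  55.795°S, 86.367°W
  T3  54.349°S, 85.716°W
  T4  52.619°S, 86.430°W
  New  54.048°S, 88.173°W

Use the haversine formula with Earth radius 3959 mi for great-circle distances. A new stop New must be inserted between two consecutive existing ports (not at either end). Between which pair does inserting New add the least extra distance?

Added distance for inserting New between each consecutive pair:
T1–T2: 120.0 mi
T2–T3: 138.7 mi
T3–T4: 100.5 mi
Smallest added distance is 100.5 mi, inserting between T3 and T4.

between T3 and T4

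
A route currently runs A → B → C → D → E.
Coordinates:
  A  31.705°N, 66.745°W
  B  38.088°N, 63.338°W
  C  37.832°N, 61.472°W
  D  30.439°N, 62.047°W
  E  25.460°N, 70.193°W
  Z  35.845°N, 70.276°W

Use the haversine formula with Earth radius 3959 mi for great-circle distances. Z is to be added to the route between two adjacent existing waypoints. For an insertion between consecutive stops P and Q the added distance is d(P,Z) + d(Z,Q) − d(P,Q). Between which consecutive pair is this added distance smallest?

between A and B

Added distance for inserting Z between each consecutive pair:
A–B: 282.3 mi
B–C: 815.5 mi
C–D: 598.5 mi
D–E: 718.0 mi
Smallest added distance is 282.3 mi, inserting between A and B.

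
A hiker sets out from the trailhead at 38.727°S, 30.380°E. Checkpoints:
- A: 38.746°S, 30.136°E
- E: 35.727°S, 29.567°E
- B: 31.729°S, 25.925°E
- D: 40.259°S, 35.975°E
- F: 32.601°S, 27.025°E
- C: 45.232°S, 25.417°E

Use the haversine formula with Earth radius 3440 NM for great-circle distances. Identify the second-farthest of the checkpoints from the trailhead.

Distance to each, sorted:
B: 473.4 NM
C: 448.8 NM
F: 402.5 NM
D: 275.0 NM
E: 184.3 NM
A: 11.5 NM
The second-farthest is C at 448.8 NM.

C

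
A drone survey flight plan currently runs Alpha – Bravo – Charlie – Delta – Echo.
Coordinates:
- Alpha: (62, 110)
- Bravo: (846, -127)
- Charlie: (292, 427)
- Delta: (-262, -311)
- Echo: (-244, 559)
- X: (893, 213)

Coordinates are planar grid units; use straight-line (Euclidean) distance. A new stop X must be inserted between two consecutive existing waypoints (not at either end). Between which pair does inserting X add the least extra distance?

Added distance for inserting X between each consecutive pair:
Alpha–Bravo: 361.6
Bravo–Charlie: 197.7
Charlie–Delta: 983.5
Delta–Echo: 1586.6
Smallest added distance is 197.7, inserting between Bravo and Charlie.

between Bravo and Charlie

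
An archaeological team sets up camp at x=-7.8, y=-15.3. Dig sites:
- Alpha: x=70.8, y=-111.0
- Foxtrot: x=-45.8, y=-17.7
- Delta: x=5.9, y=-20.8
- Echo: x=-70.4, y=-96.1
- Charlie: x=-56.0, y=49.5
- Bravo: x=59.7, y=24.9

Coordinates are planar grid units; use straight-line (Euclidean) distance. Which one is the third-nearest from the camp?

Distance to each, sorted:
Delta: 14.8
Foxtrot: 38.1
Bravo: 78.6
Charlie: 80.8
Echo: 102.2
Alpha: 123.8
The third-nearest is Bravo at 78.6.

Bravo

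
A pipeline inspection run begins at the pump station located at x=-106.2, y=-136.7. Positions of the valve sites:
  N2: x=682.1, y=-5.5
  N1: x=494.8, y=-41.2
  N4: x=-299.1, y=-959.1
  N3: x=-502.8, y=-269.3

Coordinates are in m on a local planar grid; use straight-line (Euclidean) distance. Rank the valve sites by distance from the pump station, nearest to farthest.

Distances from the pump station:
N3 x=-502.8, y=-269.3: 418.2 m
N1 x=494.8, y=-41.2: 608.5 m
N2 x=682.1, y=-5.5: 799.1 m
N4 x=-299.1, y=-959.1: 844.7 m

N3, N1, N2, N4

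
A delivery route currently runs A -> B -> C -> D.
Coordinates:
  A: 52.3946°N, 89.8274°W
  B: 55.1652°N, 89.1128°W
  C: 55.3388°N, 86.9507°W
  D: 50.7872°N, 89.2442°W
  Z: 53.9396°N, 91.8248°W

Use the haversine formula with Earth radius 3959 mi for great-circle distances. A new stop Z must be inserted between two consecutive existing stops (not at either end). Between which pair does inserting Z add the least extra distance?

Added distance for inserting Z between each consecutive pair:
A–B: 79.2 mi
B–C: 269.3 mi
C–D: 132.4 mi
Smallest added distance is 79.2 mi, inserting between A and B.

between A and B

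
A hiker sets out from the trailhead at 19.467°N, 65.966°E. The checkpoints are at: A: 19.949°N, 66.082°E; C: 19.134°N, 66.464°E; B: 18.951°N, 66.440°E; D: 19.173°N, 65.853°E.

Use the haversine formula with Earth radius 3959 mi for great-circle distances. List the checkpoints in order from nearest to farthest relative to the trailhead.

Computing each great-circle distance from 19.467°N, 65.966°E:
D 19.173°N, 65.853°E: 21.6 mi
A 19.949°N, 66.082°E: 34.1 mi
C 19.134°N, 66.464°E: 39.8 mi
B 18.951°N, 66.440°E: 47.2 mi

D, A, C, B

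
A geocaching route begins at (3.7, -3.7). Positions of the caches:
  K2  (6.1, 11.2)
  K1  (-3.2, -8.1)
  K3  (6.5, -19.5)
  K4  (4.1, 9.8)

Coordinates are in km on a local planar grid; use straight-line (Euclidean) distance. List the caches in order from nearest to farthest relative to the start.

Distances from the start:
K1 (-3.2, -8.1): 8.2 km
K4 (4.1, 9.8): 13.5 km
K2 (6.1, 11.2): 15.1 km
K3 (6.5, -19.5): 16.0 km

K1, K4, K2, K3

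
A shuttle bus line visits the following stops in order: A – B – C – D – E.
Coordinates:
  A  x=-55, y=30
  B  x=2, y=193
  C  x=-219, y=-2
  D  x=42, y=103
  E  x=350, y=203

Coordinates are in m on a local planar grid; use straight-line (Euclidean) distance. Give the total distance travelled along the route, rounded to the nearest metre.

1073 m

Leg distances:
A→B: 172.7 m  (cumulative 172.7 m)
B→C: 294.7 m  (cumulative 467.4 m)
C→D: 281.3 m  (cumulative 748.7 m)
D→E: 323.8 m  (cumulative 1072.6 m)
Total route length ≈ 1073 m.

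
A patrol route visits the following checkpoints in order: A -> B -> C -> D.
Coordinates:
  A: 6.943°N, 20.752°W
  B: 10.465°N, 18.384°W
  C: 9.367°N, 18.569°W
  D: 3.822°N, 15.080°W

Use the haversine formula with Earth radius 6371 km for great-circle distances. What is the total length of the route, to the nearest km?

1321 km

Leg distances:
A→B: 470.2 km  (cumulative 470.2 km)
B→C: 123.8 km  (cumulative 594.0 km)
C→D: 727.0 km  (cumulative 1321.0 km)
Total route length ≈ 1321 km.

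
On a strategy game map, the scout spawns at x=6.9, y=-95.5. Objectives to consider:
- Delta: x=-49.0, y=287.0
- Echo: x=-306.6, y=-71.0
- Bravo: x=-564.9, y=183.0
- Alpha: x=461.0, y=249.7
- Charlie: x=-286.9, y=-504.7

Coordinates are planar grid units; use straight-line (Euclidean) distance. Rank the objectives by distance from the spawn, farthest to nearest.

Bravo, Alpha, Charlie, Delta, Echo

Distance from the spawn at x=6.9, y=-95.5 to each:
Bravo x=-564.9, y=183.0: 636.0
Alpha x=461.0, y=249.7: 570.4
Charlie x=-286.9, y=-504.7: 503.7
Delta x=-49.0, y=287.0: 386.6
Echo x=-306.6, y=-71.0: 314.5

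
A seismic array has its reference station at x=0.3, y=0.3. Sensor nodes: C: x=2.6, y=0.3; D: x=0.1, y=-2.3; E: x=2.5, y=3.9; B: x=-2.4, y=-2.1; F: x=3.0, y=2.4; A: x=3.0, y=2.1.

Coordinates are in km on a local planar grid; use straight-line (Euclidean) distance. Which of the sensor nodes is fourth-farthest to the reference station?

Distance to each, sorted:
E: 4.2 km
B: 3.6 km
F: 3.4 km
A: 3.2 km
D: 2.6 km
C: 2.3 km
The fourth-farthest is A at 3.2 km.

A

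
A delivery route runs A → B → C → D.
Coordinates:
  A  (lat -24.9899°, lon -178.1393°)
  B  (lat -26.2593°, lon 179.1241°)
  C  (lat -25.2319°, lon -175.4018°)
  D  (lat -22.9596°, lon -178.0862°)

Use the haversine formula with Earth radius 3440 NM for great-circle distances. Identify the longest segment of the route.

Leg distances:
A→B: 166.6 NM
B→C: 302.4 NM
C→D: 200.6 NM
The longest leg is B–C at 302.4 NM.

B–C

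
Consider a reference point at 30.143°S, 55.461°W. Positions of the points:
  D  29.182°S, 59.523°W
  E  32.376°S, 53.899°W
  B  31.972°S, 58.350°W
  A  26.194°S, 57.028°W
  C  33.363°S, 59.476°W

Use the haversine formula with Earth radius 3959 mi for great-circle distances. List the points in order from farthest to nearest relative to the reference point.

C, A, D, B, E

Distance from the reference point at 30.143°S, 55.461°W to each:
C 33.363°S, 59.476°W: 324.2 mi
A 26.194°S, 57.028°W: 289.1 mi
D 29.182°S, 59.523°W: 252.8 mi
B 31.972°S, 58.350°W: 212.6 mi
E 32.376°S, 53.899°W: 179.8 mi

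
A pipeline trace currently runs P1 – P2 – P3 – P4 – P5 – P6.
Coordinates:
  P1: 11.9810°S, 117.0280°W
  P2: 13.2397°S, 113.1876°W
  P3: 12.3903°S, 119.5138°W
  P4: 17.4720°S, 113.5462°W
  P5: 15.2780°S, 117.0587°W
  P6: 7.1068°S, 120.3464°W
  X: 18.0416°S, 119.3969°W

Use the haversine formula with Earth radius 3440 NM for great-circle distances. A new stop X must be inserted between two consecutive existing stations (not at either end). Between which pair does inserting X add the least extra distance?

between P3 and P4

Added distance for inserting X between each consecutive pair:
P1–P2: 611.9 NM
P2–P3: 425.8 NM
P3–P4: 214.3 NM
P4–P5: 308.4 NM
P5–P6: 345.1 NM
Smallest added distance is 214.3 NM, inserting between P3 and P4.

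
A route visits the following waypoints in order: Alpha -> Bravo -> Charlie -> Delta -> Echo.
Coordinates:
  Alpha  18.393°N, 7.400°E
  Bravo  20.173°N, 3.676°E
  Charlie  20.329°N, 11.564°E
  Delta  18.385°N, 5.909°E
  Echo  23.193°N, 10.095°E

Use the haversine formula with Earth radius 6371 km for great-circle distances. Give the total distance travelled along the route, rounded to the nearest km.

2582 km

Leg distances:
Alpha→Bravo: 438.1 km  (cumulative 438.1 km)
Bravo→Charlie: 823.0 km  (cumulative 1261.1 km)
Charlie→Delta: 631.4 km  (cumulative 1892.4 km)
Delta→Echo: 689.2 km  (cumulative 2581.7 km)
Total route length ≈ 2582 km.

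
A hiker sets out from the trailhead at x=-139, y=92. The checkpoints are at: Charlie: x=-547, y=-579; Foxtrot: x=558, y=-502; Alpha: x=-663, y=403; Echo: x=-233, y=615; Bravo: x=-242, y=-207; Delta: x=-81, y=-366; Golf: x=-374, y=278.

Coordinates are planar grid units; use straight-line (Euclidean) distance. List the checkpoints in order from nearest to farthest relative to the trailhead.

Golf, Bravo, Delta, Echo, Alpha, Charlie, Foxtrot

Distances from the trailhead:
Golf x=-374, y=278: 299.7
Bravo x=-242, y=-207: 316.2
Delta x=-81, y=-366: 461.7
Echo x=-233, y=615: 531.4
Alpha x=-663, y=403: 609.3
Charlie x=-547, y=-579: 785.3
Foxtrot x=558, y=-502: 915.8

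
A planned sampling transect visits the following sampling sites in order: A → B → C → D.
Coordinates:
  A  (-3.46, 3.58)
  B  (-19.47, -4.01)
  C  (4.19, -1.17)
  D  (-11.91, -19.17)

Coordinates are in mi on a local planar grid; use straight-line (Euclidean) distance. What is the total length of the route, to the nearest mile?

66 mi

Leg distances:
A→B: 17.7 mi  (cumulative 17.7 mi)
B→C: 23.8 mi  (cumulative 41.5 mi)
C→D: 24.1 mi  (cumulative 65.7 mi)
Total route length ≈ 66 mi.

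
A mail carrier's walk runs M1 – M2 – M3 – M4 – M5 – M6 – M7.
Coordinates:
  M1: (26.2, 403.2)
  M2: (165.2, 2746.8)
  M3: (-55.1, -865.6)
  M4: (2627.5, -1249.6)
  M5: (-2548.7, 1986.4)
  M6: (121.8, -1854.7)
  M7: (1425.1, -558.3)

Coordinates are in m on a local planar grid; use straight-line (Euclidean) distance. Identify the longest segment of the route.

Leg distances:
M1→M2: 2347.7 m
M2→M3: 3619.1 m
M3→M4: 2709.9 m
M4→M5: 6104.5 m
M5→M6: 4678.2 m
M6→M7: 1838.3 m
The longest leg is M4–M5 at 6104.5 m.

M4–M5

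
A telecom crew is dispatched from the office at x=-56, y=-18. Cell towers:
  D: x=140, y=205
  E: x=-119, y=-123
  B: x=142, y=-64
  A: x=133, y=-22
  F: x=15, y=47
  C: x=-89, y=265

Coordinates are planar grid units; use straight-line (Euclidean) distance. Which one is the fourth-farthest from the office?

Distance to each, sorted:
D: 296.9
C: 284.9
B: 203.3
A: 189.0
E: 122.4
F: 96.3
The fourth-farthest is A at 189.0.

A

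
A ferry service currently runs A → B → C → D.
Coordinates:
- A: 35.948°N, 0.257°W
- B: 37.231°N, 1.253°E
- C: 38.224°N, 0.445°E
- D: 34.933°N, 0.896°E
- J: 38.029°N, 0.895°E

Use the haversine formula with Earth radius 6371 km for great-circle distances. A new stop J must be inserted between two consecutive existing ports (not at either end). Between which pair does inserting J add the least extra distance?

between B and C

Added distance for inserting J between each consecutive pair:
A–B: 150.9 km
B–C: 7.8 km
C–D: 21.0 km
Smallest added distance is 7.8 km, inserting between B and C.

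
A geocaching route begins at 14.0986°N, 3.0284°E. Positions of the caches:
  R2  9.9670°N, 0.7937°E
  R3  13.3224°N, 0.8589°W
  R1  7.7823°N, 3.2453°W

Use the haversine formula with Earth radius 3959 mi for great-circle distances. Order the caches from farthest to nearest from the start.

R1, R2, R3

Distance from the start at 14.0986°N, 3.0284°E to each:
R1 7.7823°N, 3.2453°W: 609.4 mi
R2 9.9670°N, 0.7937°E: 322.9 mi
R3 13.3224°N, 0.8589°W: 266.4 mi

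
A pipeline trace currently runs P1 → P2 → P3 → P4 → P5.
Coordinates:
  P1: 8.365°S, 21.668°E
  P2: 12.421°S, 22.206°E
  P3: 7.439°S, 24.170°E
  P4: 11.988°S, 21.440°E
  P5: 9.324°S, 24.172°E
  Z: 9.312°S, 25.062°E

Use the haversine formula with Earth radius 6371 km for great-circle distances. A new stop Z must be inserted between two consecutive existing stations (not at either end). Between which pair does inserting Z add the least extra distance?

between P2 and P3

Added distance for inserting Z between each consecutive pair:
P1–P2: 398.2 km
P2–P3: 101.5 km
P3–P4: 137.7 km
P4–P5: 172.3 km
Smallest added distance is 101.5 km, inserting between P2 and P3.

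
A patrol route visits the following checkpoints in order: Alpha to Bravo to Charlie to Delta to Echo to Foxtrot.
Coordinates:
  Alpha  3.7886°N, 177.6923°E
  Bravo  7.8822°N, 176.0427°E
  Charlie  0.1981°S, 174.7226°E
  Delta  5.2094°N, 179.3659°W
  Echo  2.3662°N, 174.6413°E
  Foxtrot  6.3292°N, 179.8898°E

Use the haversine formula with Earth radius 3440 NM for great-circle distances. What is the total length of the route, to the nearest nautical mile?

Leg distances:
Alpha→Bravo: 264.8 NM  (cumulative 264.8 NM)
Bravo→Charlie: 491.5 NM  (cumulative 756.3 NM)
Charlie→Delta: 480.7 NM  (cumulative 1237.0 NM)
Delta→Echo: 397.5 NM  (cumulative 1634.5 NM)
Echo→Foxtrot: 394.1 NM  (cumulative 2028.6 NM)
Total route length ≈ 2029 NM.

2029 NM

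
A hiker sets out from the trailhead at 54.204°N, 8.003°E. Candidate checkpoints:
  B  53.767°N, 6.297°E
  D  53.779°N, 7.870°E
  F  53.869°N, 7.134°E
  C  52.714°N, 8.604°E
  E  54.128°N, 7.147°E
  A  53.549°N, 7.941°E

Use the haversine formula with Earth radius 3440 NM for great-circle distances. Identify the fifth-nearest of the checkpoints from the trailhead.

B

Distance to each, sorted:
D: 25.9 NM
E: 30.4 NM
F: 36.7 NM
A: 39.4 NM
B: 65.7 NM
C: 92.0 NM
The fifth-nearest is B at 65.7 NM.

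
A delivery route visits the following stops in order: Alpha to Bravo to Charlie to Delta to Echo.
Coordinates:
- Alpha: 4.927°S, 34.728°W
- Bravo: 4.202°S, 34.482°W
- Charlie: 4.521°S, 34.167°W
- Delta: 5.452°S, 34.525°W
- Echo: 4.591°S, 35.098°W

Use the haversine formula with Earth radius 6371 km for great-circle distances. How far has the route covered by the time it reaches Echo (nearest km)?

361 km

Leg distances:
Alpha→Bravo: 85.1 km  (cumulative 85.1 km)
Bravo→Charlie: 49.8 km  (cumulative 134.9 km)
Charlie→Delta: 110.9 km  (cumulative 245.7 km)
Delta→Echo: 114.9 km  (cumulative 360.6 km)
Cumulative distance at Echo ≈ 361 km.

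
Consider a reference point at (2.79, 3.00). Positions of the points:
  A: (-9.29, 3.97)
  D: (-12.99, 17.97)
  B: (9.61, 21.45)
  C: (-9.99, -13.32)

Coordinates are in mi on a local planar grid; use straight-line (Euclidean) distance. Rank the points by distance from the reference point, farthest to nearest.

D, C, B, A

Distance from the reference point at (2.79, 3.00) to each:
D (-12.99, 17.97): 21.8 mi
C (-9.99, -13.32): 20.7 mi
B (9.61, 21.45): 19.7 mi
A (-9.29, 3.97): 12.1 mi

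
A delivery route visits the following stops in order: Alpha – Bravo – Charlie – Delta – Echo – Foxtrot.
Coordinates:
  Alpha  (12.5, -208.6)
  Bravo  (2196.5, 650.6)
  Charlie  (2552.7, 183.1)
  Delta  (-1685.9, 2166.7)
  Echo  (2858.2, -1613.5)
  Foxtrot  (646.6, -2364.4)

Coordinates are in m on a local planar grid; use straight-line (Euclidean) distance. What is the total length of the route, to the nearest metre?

15861 m

Leg distances:
Alpha→Bravo: 2346.9 m  (cumulative 2346.9 m)
Bravo→Charlie: 587.7 m  (cumulative 2934.7 m)
Charlie→Delta: 4679.8 m  (cumulative 7614.5 m)
Delta→Echo: 5910.9 m  (cumulative 13525.4 m)
Echo→Foxtrot: 2335.6 m  (cumulative 15861.0 m)
Total route length ≈ 15861 m.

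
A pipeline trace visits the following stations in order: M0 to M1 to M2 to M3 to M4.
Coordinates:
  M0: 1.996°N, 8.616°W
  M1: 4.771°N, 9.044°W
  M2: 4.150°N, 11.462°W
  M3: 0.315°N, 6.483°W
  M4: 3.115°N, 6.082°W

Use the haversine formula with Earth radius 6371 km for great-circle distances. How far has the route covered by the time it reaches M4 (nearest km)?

Leg distances:
M0→M1: 312.2 km  (cumulative 312.2 km)
M1→M2: 276.8 km  (cumulative 589.0 km)
M2→M3: 698.4 km  (cumulative 1287.4 km)
M3→M4: 314.5 km  (cumulative 1601.9 km)
Cumulative distance at M4 ≈ 1602 km.

1602 km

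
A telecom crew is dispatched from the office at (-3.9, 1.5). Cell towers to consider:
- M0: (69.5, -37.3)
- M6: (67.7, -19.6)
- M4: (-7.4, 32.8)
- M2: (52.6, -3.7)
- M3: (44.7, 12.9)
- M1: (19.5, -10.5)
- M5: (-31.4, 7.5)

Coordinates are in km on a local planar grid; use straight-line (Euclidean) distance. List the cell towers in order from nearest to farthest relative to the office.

Distance from the office at (-3.9, 1.5) to each:
M1 (19.5, -10.5): 26.3 km
M5 (-31.4, 7.5): 28.1 km
M4 (-7.4, 32.8): 31.5 km
M3 (44.7, 12.9): 49.9 km
M2 (52.6, -3.7): 56.7 km
M6 (67.7, -19.6): 74.6 km
M0 (69.5, -37.3): 83.0 km

M1, M5, M4, M3, M2, M6, M0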